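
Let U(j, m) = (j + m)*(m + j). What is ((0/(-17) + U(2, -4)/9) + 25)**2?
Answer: 52441/81 ≈ 647.42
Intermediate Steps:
U(j, m) = (j + m)**2 (U(j, m) = (j + m)*(j + m) = (j + m)**2)
((0/(-17) + U(2, -4)/9) + 25)**2 = ((0/(-17) + (2 - 4)**2/9) + 25)**2 = ((0*(-1/17) + (-2)**2*(1/9)) + 25)**2 = ((0 + 4*(1/9)) + 25)**2 = ((0 + 4/9) + 25)**2 = (4/9 + 25)**2 = (229/9)**2 = 52441/81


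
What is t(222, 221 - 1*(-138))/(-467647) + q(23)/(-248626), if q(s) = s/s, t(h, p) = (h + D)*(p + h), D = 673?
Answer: -129284744517/116269203022 ≈ -1.1119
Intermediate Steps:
t(h, p) = (673 + h)*(h + p) (t(h, p) = (h + 673)*(p + h) = (673 + h)*(h + p))
q(s) = 1
t(222, 221 - 1*(-138))/(-467647) + q(23)/(-248626) = (222**2 + 673*222 + 673*(221 - 1*(-138)) + 222*(221 - 1*(-138)))/(-467647) + 1/(-248626) = (49284 + 149406 + 673*(221 + 138) + 222*(221 + 138))*(-1/467647) + 1*(-1/248626) = (49284 + 149406 + 673*359 + 222*359)*(-1/467647) - 1/248626 = (49284 + 149406 + 241607 + 79698)*(-1/467647) - 1/248626 = 519995*(-1/467647) - 1/248626 = -519995/467647 - 1/248626 = -129284744517/116269203022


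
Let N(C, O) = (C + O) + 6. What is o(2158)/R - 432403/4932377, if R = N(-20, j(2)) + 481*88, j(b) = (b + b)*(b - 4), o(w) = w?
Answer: -3824585876/104334570681 ≈ -0.036657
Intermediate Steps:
j(b) = 2*b*(-4 + b) (j(b) = (2*b)*(-4 + b) = 2*b*(-4 + b))
N(C, O) = 6 + C + O
R = 42306 (R = (6 - 20 + 2*2*(-4 + 2)) + 481*88 = (6 - 20 + 2*2*(-2)) + 42328 = (6 - 20 - 8) + 42328 = -22 + 42328 = 42306)
o(2158)/R - 432403/4932377 = 2158/42306 - 432403/4932377 = 2158*(1/42306) - 432403*1/4932377 = 1079/21153 - 432403/4932377 = -3824585876/104334570681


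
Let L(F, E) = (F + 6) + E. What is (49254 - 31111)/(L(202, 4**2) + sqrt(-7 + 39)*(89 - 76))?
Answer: 127001/1399 - 235859*sqrt(2)/11192 ≈ 60.977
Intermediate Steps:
L(F, E) = 6 + E + F (L(F, E) = (6 + F) + E = 6 + E + F)
(49254 - 31111)/(L(202, 4**2) + sqrt(-7 + 39)*(89 - 76)) = (49254 - 31111)/((6 + 4**2 + 202) + sqrt(-7 + 39)*(89 - 76)) = 18143/((6 + 16 + 202) + sqrt(32)*13) = 18143/(224 + (4*sqrt(2))*13) = 18143/(224 + 52*sqrt(2))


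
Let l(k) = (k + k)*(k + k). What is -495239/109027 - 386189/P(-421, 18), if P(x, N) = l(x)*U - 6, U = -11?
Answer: -3820070789687/850259052470 ≈ -4.4928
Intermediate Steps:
l(k) = 4*k² (l(k) = (2*k)*(2*k) = 4*k²)
P(x, N) = -6 - 44*x² (P(x, N) = (4*x²)*(-11) - 6 = -44*x² - 6 = -6 - 44*x²)
-495239/109027 - 386189/P(-421, 18) = -495239/109027 - 386189/(-6 - 44*(-421)²) = -495239*1/109027 - 386189/(-6 - 44*177241) = -495239/109027 - 386189/(-6 - 7798604) = -495239/109027 - 386189/(-7798610) = -495239/109027 - 386189*(-1/7798610) = -495239/109027 + 386189/7798610 = -3820070789687/850259052470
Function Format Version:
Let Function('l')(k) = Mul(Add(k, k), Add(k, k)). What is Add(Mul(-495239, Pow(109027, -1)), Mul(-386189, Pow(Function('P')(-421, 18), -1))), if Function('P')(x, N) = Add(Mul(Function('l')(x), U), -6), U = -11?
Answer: Rational(-3820070789687, 850259052470) ≈ -4.4928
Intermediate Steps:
Function('l')(k) = Mul(4, Pow(k, 2)) (Function('l')(k) = Mul(Mul(2, k), Mul(2, k)) = Mul(4, Pow(k, 2)))
Function('P')(x, N) = Add(-6, Mul(-44, Pow(x, 2))) (Function('P')(x, N) = Add(Mul(Mul(4, Pow(x, 2)), -11), -6) = Add(Mul(-44, Pow(x, 2)), -6) = Add(-6, Mul(-44, Pow(x, 2))))
Add(Mul(-495239, Pow(109027, -1)), Mul(-386189, Pow(Function('P')(-421, 18), -1))) = Add(Mul(-495239, Pow(109027, -1)), Mul(-386189, Pow(Add(-6, Mul(-44, Pow(-421, 2))), -1))) = Add(Mul(-495239, Rational(1, 109027)), Mul(-386189, Pow(Add(-6, Mul(-44, 177241)), -1))) = Add(Rational(-495239, 109027), Mul(-386189, Pow(Add(-6, -7798604), -1))) = Add(Rational(-495239, 109027), Mul(-386189, Pow(-7798610, -1))) = Add(Rational(-495239, 109027), Mul(-386189, Rational(-1, 7798610))) = Add(Rational(-495239, 109027), Rational(386189, 7798610)) = Rational(-3820070789687, 850259052470)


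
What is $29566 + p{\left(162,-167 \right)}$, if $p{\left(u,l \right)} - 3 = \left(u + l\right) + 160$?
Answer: $29724$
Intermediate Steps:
$p{\left(u,l \right)} = 163 + l + u$ ($p{\left(u,l \right)} = 3 + \left(\left(u + l\right) + 160\right) = 3 + \left(\left(l + u\right) + 160\right) = 3 + \left(160 + l + u\right) = 163 + l + u$)
$29566 + p{\left(162,-167 \right)} = 29566 + \left(163 - 167 + 162\right) = 29566 + 158 = 29724$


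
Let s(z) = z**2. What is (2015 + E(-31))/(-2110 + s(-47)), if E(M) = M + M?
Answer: 217/11 ≈ 19.727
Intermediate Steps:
E(M) = 2*M
(2015 + E(-31))/(-2110 + s(-47)) = (2015 + 2*(-31))/(-2110 + (-47)**2) = (2015 - 62)/(-2110 + 2209) = 1953/99 = 1953*(1/99) = 217/11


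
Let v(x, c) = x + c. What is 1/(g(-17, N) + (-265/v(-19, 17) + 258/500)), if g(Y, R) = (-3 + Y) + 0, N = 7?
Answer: 125/14127 ≈ 0.0088483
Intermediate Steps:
v(x, c) = c + x
g(Y, R) = -3 + Y
1/(g(-17, N) + (-265/v(-19, 17) + 258/500)) = 1/((-3 - 17) + (-265/(17 - 19) + 258/500)) = 1/(-20 + (-265/(-2) + 258*(1/500))) = 1/(-20 + (-265*(-½) + 129/250)) = 1/(-20 + (265/2 + 129/250)) = 1/(-20 + 16627/125) = 1/(14127/125) = 125/14127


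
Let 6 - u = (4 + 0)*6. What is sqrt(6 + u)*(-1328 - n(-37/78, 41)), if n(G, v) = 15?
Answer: -2686*I*sqrt(3) ≈ -4652.3*I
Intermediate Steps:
u = -18 (u = 6 - (4 + 0)*6 = 6 - 4*6 = 6 - 1*24 = 6 - 24 = -18)
sqrt(6 + u)*(-1328 - n(-37/78, 41)) = sqrt(6 - 18)*(-1328 - 1*15) = sqrt(-12)*(-1328 - 15) = (2*I*sqrt(3))*(-1343) = -2686*I*sqrt(3)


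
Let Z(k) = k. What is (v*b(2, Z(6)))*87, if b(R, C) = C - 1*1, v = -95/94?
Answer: -41325/94 ≈ -439.63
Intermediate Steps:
v = -95/94 (v = -95*1/94 = -95/94 ≈ -1.0106)
b(R, C) = -1 + C (b(R, C) = C - 1 = -1 + C)
(v*b(2, Z(6)))*87 = -95*(-1 + 6)/94*87 = -95/94*5*87 = -475/94*87 = -41325/94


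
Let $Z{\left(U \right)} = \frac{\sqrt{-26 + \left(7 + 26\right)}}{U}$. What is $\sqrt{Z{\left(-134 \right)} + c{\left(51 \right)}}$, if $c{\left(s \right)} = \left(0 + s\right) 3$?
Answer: $\frac{\sqrt{2747268 - 134 \sqrt{7}}}{134} \approx 12.369$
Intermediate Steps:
$Z{\left(U \right)} = \frac{\sqrt{7}}{U}$ ($Z{\left(U \right)} = \frac{\sqrt{-26 + 33}}{U} = \frac{\sqrt{7}}{U}$)
$c{\left(s \right)} = 3 s$ ($c{\left(s \right)} = s 3 = 3 s$)
$\sqrt{Z{\left(-134 \right)} + c{\left(51 \right)}} = \sqrt{\frac{\sqrt{7}}{-134} + 3 \cdot 51} = \sqrt{\sqrt{7} \left(- \frac{1}{134}\right) + 153} = \sqrt{- \frac{\sqrt{7}}{134} + 153} = \sqrt{153 - \frac{\sqrt{7}}{134}}$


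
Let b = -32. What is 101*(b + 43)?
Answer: 1111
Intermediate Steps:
101*(b + 43) = 101*(-32 + 43) = 101*11 = 1111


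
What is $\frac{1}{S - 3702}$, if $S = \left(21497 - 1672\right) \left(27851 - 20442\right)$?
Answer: $\frac{1}{146879723} \approx 6.8083 \cdot 10^{-9}$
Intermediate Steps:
$S = 146883425$ ($S = 19825 \cdot 7409 = 146883425$)
$\frac{1}{S - 3702} = \frac{1}{146883425 - 3702} = \frac{1}{146879723}$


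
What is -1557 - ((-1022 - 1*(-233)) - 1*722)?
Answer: -46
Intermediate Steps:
-1557 - ((-1022 - 1*(-233)) - 1*722) = -1557 - ((-1022 + 233) - 722) = -1557 - (-789 - 722) = -1557 - 1*(-1511) = -1557 + 1511 = -46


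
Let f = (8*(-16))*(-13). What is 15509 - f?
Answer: 13845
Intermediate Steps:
f = 1664 (f = -128*(-13) = 1664)
15509 - f = 15509 - 1*1664 = 15509 - 1664 = 13845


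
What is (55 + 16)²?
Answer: 5041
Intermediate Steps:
(55 + 16)² = 71² = 5041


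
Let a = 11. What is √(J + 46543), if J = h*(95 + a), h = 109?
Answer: √58097 ≈ 241.03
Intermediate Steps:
J = 11554 (J = 109*(95 + 11) = 109*106 = 11554)
√(J + 46543) = √(11554 + 46543) = √58097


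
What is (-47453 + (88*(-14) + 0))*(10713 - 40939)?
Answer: 1471552810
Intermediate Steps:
(-47453 + (88*(-14) + 0))*(10713 - 40939) = (-47453 + (-1232 + 0))*(-30226) = (-47453 - 1232)*(-30226) = -48685*(-30226) = 1471552810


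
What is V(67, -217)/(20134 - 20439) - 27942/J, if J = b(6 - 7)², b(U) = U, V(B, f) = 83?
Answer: -8522393/305 ≈ -27942.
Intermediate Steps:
J = 1 (J = (6 - 7)² = (-1)² = 1)
V(67, -217)/(20134 - 20439) - 27942/J = 83/(20134 - 20439) - 27942/1 = 83/(-305) - 27942*1 = 83*(-1/305) - 27942 = -83/305 - 27942 = -8522393/305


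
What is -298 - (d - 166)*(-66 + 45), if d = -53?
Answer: -4897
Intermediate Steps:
-298 - (d - 166)*(-66 + 45) = -298 - (-53 - 166)*(-66 + 45) = -298 - (-219)*(-21) = -298 - 1*4599 = -298 - 4599 = -4897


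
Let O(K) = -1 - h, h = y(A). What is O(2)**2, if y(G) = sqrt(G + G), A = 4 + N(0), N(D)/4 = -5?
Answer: -31 + 8*I*sqrt(2) ≈ -31.0 + 11.314*I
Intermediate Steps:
N(D) = -20 (N(D) = 4*(-5) = -20)
A = -16 (A = 4 - 20 = -16)
y(G) = sqrt(2)*sqrt(G) (y(G) = sqrt(2*G) = sqrt(2)*sqrt(G))
h = 4*I*sqrt(2) (h = sqrt(2)*sqrt(-16) = sqrt(2)*(4*I) = 4*I*sqrt(2) ≈ 5.6569*I)
O(K) = -1 - 4*I*sqrt(2)
O(2)**2 = (-1 - 4*I*sqrt(2))**2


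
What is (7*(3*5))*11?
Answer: 1155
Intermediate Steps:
(7*(3*5))*11 = (7*15)*11 = 105*11 = 1155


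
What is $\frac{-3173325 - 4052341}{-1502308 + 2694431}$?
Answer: $- \frac{7225666}{1192123} \approx -6.0612$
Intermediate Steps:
$\frac{-3173325 - 4052341}{-1502308 + 2694431} = - \frac{7225666}{1192123}$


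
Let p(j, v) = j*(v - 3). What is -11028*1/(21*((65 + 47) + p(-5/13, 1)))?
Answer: -23894/5131 ≈ -4.6568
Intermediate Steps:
p(j, v) = j*(-3 + v)
-11028*1/(21*((65 + 47) + p(-5/13, 1))) = -11028*1/(21*((65 + 47) + (-5/13)*(-3 + 1))) = -11028*1/(21*(112 - 5*1/13*(-2))) = -11028*1/(21*(112 - 5/13*(-2))) = -11028*1/(21*(112 + 10/13)) = -11028/((1466/13)*21) = -11028/30786/13 = -11028*13/30786 = -23894/5131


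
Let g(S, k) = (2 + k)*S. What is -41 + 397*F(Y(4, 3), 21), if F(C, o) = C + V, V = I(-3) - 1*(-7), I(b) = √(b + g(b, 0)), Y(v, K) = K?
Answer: 3929 + 1191*I ≈ 3929.0 + 1191.0*I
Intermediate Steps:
g(S, k) = S*(2 + k)
I(b) = √3*√b (I(b) = √(b + b*(2 + 0)) = √(b + b*2) = √(b + 2*b) = √(3*b) = √3*√b)
V = 7 + 3*I (V = √3*√(-3) - 1*(-7) = √3*(I*√3) + 7 = 3*I + 7 = 7 + 3*I ≈ 7.0 + 3.0*I)
F(C, o) = 7 + C + 3*I (F(C, o) = C + (7 + 3*I) = 7 + C + 3*I)
-41 + 397*F(Y(4, 3), 21) = -41 + 397*(7 + 3 + 3*I) = -41 + 397*(10 + 3*I) = -41 + (3970 + 1191*I) = 3929 + 1191*I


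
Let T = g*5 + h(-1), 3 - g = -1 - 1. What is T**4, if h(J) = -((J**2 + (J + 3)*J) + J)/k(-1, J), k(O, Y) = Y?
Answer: 279841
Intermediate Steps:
g = 5 (g = 3 - (-1 - 1) = 3 - 1*(-2) = 3 + 2 = 5)
h(J) = -(J + J**2 + J*(3 + J))/J (h(J) = -((J**2 + (J + 3)*J) + J)/J = -((J**2 + (3 + J)*J) + J)/J = -((J**2 + J*(3 + J)) + J)/J = -(J + J**2 + J*(3 + J))/J)
T = 23 (T = 5*5 + (-4 - 2*(-1)) = 25 + (-4 + 2) = 25 - 2 = 23)
T**4 = 23**4 = 279841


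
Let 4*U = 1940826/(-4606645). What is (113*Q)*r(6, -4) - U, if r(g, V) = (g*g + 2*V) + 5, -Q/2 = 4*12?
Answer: -3298209436947/9213290 ≈ -3.5798e+5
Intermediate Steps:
Q = -96 (Q = -8*12 = -2*48 = -96)
r(g, V) = 5 + g² + 2*V (r(g, V) = (g² + 2*V) + 5 = 5 + g² + 2*V)
U = -970413/9213290 (U = (1940826/(-4606645))/4 = (1940826*(-1/4606645))/4 = (¼)*(-1940826/4606645) = -970413/9213290 ≈ -0.10533)
(113*Q)*r(6, -4) - U = (113*(-96))*(5 + 6² + 2*(-4)) - 1*(-970413/9213290) = -10848*(5 + 36 - 8) + 970413/9213290 = -10848*33 + 970413/9213290 = -357984 + 970413/9213290 = -3298209436947/9213290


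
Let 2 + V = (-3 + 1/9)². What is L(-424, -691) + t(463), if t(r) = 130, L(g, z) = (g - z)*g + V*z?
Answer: -9514492/81 ≈ -1.1746e+5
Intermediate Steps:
V = 514/81 (V = -2 + (-3 + 1/9)² = -2 + (-3 + 1*(⅑))² = -2 + (-3 + ⅑)² = -2 + (-26/9)² = -2 + 676/81 = 514/81 ≈ 6.3457)
L(g, z) = 514*z/81 + g*(g - z) (L(g, z) = (g - z)*g + 514*z/81 = g*(g - z) + 514*z/81 = 514*z/81 + g*(g - z))
L(-424, -691) + t(463) = ((-424)² + (514/81)*(-691) - 1*(-424)*(-691)) + 130 = (179776 - 355174/81 - 292984) + 130 = -9525022/81 + 130 = -9514492/81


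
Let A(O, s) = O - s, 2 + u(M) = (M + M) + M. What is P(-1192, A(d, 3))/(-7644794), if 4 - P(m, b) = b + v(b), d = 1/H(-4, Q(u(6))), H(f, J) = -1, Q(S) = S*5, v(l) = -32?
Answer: -20/3822397 ≈ -5.2323e-6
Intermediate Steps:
u(M) = -2 + 3*M (u(M) = -2 + ((M + M) + M) = -2 + (2*M + M) = -2 + 3*M)
Q(S) = 5*S
d = -1 (d = 1/(-1) = -1)
P(m, b) = 36 - b (P(m, b) = 4 - (b - 32) = 4 - (-32 + b) = 4 + (32 - b) = 36 - b)
P(-1192, A(d, 3))/(-7644794) = (36 - (-1 - 1*3))/(-7644794) = (36 - (-1 - 3))*(-1/7644794) = (36 - 1*(-4))*(-1/7644794) = (36 + 4)*(-1/7644794) = 40*(-1/7644794) = -20/3822397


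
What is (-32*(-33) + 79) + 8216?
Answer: 9351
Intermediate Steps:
(-32*(-33) + 79) + 8216 = (1056 + 79) + 8216 = 1135 + 8216 = 9351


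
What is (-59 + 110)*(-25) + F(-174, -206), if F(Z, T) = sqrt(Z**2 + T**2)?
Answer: -1275 + 2*sqrt(18178) ≈ -1005.3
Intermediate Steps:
F(Z, T) = sqrt(T**2 + Z**2)
(-59 + 110)*(-25) + F(-174, -206) = (-59 + 110)*(-25) + sqrt((-206)**2 + (-174)**2) = 51*(-25) + sqrt(42436 + 30276) = -1275 + sqrt(72712) = -1275 + 2*sqrt(18178)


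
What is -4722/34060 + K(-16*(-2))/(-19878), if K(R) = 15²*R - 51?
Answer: -14056619/28210195 ≈ -0.49828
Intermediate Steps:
K(R) = -51 + 225*R (K(R) = 225*R - 51 = -51 + 225*R)
-4722/34060 + K(-16*(-2))/(-19878) = -4722/34060 + (-51 + 225*(-16*(-2)))/(-19878) = -4722*1/34060 + (-51 + 225*32)*(-1/19878) = -2361/17030 + (-51 + 7200)*(-1/19878) = -2361/17030 + 7149*(-1/19878) = -2361/17030 - 2383/6626 = -14056619/28210195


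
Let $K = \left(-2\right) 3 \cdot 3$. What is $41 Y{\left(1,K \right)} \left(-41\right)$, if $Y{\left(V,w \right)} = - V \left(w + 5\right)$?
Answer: $-21853$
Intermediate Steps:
$K = -18$ ($K = \left(-6\right) 3 = -18$)
$Y{\left(V,w \right)} = - V \left(5 + w\right)$
$41 Y{\left(1,K \right)} \left(-41\right) = 41 \left(\left(-1\right) 1 \left(5 - 18\right)\right) \left(-41\right) = 41 \left(\left(-1\right) 1 \left(-13\right)\right) \left(-41\right) = 41 \cdot 13 \left(-41\right) = 533 \left(-41\right) = -21853$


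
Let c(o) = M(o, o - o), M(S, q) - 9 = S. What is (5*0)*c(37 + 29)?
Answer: 0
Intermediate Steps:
M(S, q) = 9 + S
c(o) = 9 + o
(5*0)*c(37 + 29) = (5*0)*(9 + (37 + 29)) = 0*(9 + 66) = 0*75 = 0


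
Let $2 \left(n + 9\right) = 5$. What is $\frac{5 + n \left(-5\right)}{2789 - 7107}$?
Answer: $- \frac{75}{8636} \approx -0.0086846$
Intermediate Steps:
$n = - \frac{13}{2}$ ($n = -9 + \frac{1}{2} \cdot 5 = -9 + \frac{5}{2} = - \frac{13}{2} \approx -6.5$)
$\frac{5 + n \left(-5\right)}{2789 - 7107} = \frac{5 - - \frac{65}{2}}{2789 - 7107} = \frac{5 + \frac{65}{2}}{-4318} = \frac{75}{2} \left(- \frac{1}{4318}\right) = - \frac{75}{8636}$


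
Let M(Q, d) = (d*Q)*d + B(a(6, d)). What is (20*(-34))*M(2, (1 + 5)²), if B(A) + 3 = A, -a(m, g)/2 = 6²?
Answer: -1711560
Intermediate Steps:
a(m, g) = -72 (a(m, g) = -2*6² = -2*36 = -72)
B(A) = -3 + A
M(Q, d) = -75 + Q*d² (M(Q, d) = (d*Q)*d + (-3 - 72) = (Q*d)*d - 75 = Q*d² - 75 = -75 + Q*d²)
(20*(-34))*M(2, (1 + 5)²) = (20*(-34))*(-75 + 2*((1 + 5)²)²) = -680*(-75 + 2*(6²)²) = -680*(-75 + 2*36²) = -680*(-75 + 2*1296) = -680*(-75 + 2592) = -680*2517 = -1711560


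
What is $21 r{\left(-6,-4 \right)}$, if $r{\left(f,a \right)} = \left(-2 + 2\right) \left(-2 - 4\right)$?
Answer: $0$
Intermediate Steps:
$r{\left(f,a \right)} = 0$ ($r{\left(f,a \right)} = 0 \left(-6\right) = 0$)
$21 r{\left(-6,-4 \right)} = 21 \cdot 0 = 0$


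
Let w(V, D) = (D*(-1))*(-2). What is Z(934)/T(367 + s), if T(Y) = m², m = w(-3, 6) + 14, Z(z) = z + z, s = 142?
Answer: 467/169 ≈ 2.7633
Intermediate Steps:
Z(z) = 2*z
w(V, D) = 2*D (w(V, D) = -D*(-2) = 2*D)
m = 26 (m = 2*6 + 14 = 12 + 14 = 26)
T(Y) = 676 (T(Y) = 26² = 676)
Z(934)/T(367 + s) = (2*934)/676 = 1868*(1/676) = 467/169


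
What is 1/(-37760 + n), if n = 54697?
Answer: 1/16937 ≈ 5.9042e-5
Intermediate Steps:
1/(-37760 + n) = 1/(-37760 + 54697) = 1/16937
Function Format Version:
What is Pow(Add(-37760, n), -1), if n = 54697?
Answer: Rational(1, 16937) ≈ 5.9042e-5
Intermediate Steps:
Pow(Add(-37760, n), -1) = Pow(Add(-37760, 54697), -1) = Pow(16937, -1) = Rational(1, 16937)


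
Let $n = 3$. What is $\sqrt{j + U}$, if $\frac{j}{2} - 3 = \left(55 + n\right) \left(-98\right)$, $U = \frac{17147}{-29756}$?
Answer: $\frac{i \sqrt{2515161748541}}{14878} \approx 106.6 i$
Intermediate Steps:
$U = - \frac{17147}{29756}$ ($U = 17147 \left(- \frac{1}{29756}\right) = - \frac{17147}{29756} \approx -0.57625$)
$j = -11362$ ($j = 6 + 2 \left(55 + 3\right) \left(-98\right) = 6 + 2 \cdot 58 \left(-98\right) = 6 + 2 \left(-5684\right) = 6 - 11368 = -11362$)
$\sqrt{j + U} = \sqrt{-11362 - \frac{17147}{29756}} = \sqrt{- \frac{338104819}{29756}} = \frac{i \sqrt{2515161748541}}{14878}$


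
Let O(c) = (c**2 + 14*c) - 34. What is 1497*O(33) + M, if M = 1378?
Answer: 2272327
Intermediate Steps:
O(c) = -34 + c**2 + 14*c
1497*O(33) + M = 1497*(-34 + 33**2 + 14*33) + 1378 = 1497*(-34 + 1089 + 462) + 1378 = 1497*1517 + 1378 = 2270949 + 1378 = 2272327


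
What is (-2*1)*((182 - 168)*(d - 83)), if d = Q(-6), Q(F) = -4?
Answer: 2436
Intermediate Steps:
d = -4
(-2*1)*((182 - 168)*(d - 83)) = (-2*1)*((182 - 168)*(-4 - 83)) = -28*(-87) = -2*(-1218) = 2436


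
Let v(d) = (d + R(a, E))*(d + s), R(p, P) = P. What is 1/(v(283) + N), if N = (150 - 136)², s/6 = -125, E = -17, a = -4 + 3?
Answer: -1/124026 ≈ -8.0628e-6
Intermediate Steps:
a = -1
s = -750 (s = 6*(-125) = -750)
N = 196 (N = 14² = 196)
v(d) = (-750 + d)*(-17 + d) (v(d) = (d - 17)*(d - 750) = (-17 + d)*(-750 + d) = (-750 + d)*(-17 + d))
1/(v(283) + N) = 1/((12750 + 283² - 767*283) + 196) = 1/((12750 + 80089 - 217061) + 196) = 1/(-124222 + 196) = 1/(-124026) = -1/124026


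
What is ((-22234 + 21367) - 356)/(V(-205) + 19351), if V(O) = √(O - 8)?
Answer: -23666273/374461414 + 1223*I*√213/374461414 ≈ -0.063201 + 4.7666e-5*I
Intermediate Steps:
V(O) = √(-8 + O)
((-22234 + 21367) - 356)/(V(-205) + 19351) = ((-22234 + 21367) - 356)/(√(-8 - 205) + 19351) = (-867 - 356)/(√(-213) + 19351) = -1223/(I*√213 + 19351) = -1223/(19351 + I*√213)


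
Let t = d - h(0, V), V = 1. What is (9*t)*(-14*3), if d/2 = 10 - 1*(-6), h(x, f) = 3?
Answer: -10962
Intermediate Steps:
d = 32 (d = 2*(10 - 1*(-6)) = 2*(10 + 6) = 2*16 = 32)
t = 29 (t = 32 - 1*3 = 32 - 3 = 29)
(9*t)*(-14*3) = (9*29)*(-14*3) = 261*(-42) = -10962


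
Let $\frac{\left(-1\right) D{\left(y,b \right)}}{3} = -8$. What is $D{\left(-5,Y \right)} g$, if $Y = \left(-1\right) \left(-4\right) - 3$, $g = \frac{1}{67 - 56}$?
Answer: $\frac{24}{11} \approx 2.1818$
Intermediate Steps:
$g = \frac{1}{11} \approx 0.090909$
$Y = 1$ ($Y = 4 - 3 = 1$)
$D{\left(y,b \right)} = 24$ ($D{\left(y,b \right)} = \left(-3\right) \left(-8\right) = 24$)
$D{\left(-5,Y \right)} g = 24 \cdot \frac{1}{11} = \frac{24}{11}$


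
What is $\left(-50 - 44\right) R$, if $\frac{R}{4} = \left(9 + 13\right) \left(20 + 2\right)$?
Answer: $-181984$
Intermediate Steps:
$R = 1936$ ($R = 4 \left(9 + 13\right) \left(20 + 2\right) = 4 \cdot 22 \cdot 22 = 4 \cdot 484 = 1936$)
$\left(-50 - 44\right) R = \left(-50 - 44\right) 1936 = \left(-94\right) 1936 = -181984$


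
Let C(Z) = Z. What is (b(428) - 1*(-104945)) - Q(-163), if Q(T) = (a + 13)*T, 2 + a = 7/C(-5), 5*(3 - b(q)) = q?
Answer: 532136/5 ≈ 1.0643e+5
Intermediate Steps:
b(q) = 3 - q/5
a = -17/5 (a = -2 + 7/(-5) = -2 + 7*(-⅕) = -2 - 7/5 = -17/5 ≈ -3.4000)
Q(T) = 48*T/5 (Q(T) = (-17/5 + 13)*T = 48*T/5)
(b(428) - 1*(-104945)) - Q(-163) = ((3 - ⅕*428) - 1*(-104945)) - 48*(-163)/5 = ((3 - 428/5) + 104945) - 1*(-7824/5) = (-413/5 + 104945) + 7824/5 = 524312/5 + 7824/5 = 532136/5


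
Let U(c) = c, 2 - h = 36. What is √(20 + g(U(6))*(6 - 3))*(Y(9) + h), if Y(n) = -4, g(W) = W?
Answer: -38*√38 ≈ -234.25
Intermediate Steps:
h = -34 (h = 2 - 1*36 = 2 - 36 = -34)
√(20 + g(U(6))*(6 - 3))*(Y(9) + h) = √(20 + 6*(6 - 3))*(-4 - 34) = √(20 + 6*3)*(-38) = √(20 + 18)*(-38) = √38*(-38) = -38*√38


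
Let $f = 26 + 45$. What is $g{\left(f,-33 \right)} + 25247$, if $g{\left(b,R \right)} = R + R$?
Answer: $25181$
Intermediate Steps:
$f = 71$
$g{\left(b,R \right)} = 2 R$
$g{\left(f,-33 \right)} + 25247 = 2 \left(-33\right) + 25247 = -66 + 25247 = 25181$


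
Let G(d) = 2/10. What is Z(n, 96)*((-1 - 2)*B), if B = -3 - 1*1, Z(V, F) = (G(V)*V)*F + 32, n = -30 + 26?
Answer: -2688/5 ≈ -537.60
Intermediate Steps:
G(d) = ⅕ (G(d) = 2*(⅒) = ⅕)
n = -4
Z(V, F) = 32 + F*V/5 (Z(V, F) = (V/5)*F + 32 = F*V/5 + 32 = 32 + F*V/5)
B = -4 (B = -3 - 1 = -4)
Z(n, 96)*((-1 - 2)*B) = (32 + (⅕)*96*(-4))*((-1 - 2)*(-4)) = (32 - 384/5)*(-3*(-4)) = -224/5*12 = -2688/5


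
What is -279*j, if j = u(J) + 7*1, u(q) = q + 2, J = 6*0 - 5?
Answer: -1116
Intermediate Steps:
J = -5 (J = 0 - 5 = -5)
u(q) = 2 + q
j = 4 (j = (2 - 5) + 7*1 = -3 + 7 = 4)
-279*j = -279*4 = -1116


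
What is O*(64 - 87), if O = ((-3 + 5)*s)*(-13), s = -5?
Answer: -2990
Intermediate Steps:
O = 130 (O = ((-3 + 5)*(-5))*(-13) = (2*(-5))*(-13) = -10*(-13) = 130)
O*(64 - 87) = 130*(64 - 87) = 130*(-23) = -2990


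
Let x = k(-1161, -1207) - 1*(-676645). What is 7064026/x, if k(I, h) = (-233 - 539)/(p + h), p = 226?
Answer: 6929809506/663789517 ≈ 10.440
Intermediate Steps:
k(I, h) = -772/(226 + h) (k(I, h) = (-233 - 539)/(226 + h) = -772/(226 + h))
x = 663789517/981 (x = -772/(226 - 1207) - 1*(-676645) = -772/(-981) + 676645 = -772*(-1/981) + 676645 = 772/981 + 676645 = 663789517/981 ≈ 6.7665e+5)
7064026/x = 7064026/(663789517/981) = 7064026*(981/663789517) = 6929809506/663789517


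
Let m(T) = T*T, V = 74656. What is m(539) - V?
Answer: 215865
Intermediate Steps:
m(T) = T**2
m(539) - V = 539**2 - 1*74656 = 290521 - 74656 = 215865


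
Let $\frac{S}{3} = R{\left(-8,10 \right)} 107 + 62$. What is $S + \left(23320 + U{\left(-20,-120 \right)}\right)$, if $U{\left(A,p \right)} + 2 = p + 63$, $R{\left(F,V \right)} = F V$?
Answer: $-2233$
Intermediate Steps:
$U{\left(A,p \right)} = 61 + p$ ($U{\left(A,p \right)} = -2 + \left(p + 63\right) = -2 + \left(63 + p\right) = 61 + p$)
$S = -25494$ ($S = 3 \left(\left(-8\right) 10 \cdot 107 + 62\right) = 3 \left(\left(-80\right) 107 + 62\right) = 3 \left(-8560 + 62\right) = 3 \left(-8498\right) = -25494$)
$S + \left(23320 + U{\left(-20,-120 \right)}\right) = -25494 + \left(23320 + \left(61 - 120\right)\right) = -25494 + \left(23320 - 59\right) = -25494 + 23261 = -2233$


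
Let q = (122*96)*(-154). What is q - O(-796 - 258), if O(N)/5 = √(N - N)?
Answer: -1803648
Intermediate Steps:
q = -1803648 (q = 11712*(-154) = -1803648)
O(N) = 0 (O(N) = 5*√(N - N) = 5*√0 = 5*0 = 0)
q - O(-796 - 258) = -1803648 - 1*0 = -1803648 + 0 = -1803648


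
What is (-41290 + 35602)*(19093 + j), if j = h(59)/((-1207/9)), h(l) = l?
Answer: -131078367360/1207 ≈ -1.0860e+8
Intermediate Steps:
j = -531/1207 (j = 59/((-1207/9)) = 59/((-1207*1/9)) = 59/(-1207/9) = 59*(-9/1207) = -531/1207 ≈ -0.43993)
(-41290 + 35602)*(19093 + j) = (-41290 + 35602)*(19093 - 531/1207) = -5688*23044720/1207 = -131078367360/1207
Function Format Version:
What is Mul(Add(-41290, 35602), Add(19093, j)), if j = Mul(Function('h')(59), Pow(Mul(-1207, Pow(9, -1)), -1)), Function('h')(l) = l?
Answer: Rational(-131078367360, 1207) ≈ -1.0860e+8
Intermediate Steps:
j = Rational(-531, 1207) (j = Mul(59, Pow(Mul(-1207, Pow(9, -1)), -1)) = Mul(59, Pow(Mul(-1207, Rational(1, 9)), -1)) = Mul(59, Pow(Rational(-1207, 9), -1)) = Mul(59, Rational(-9, 1207)) = Rational(-531, 1207) ≈ -0.43993)
Mul(Add(-41290, 35602), Add(19093, j)) = Mul(Add(-41290, 35602), Add(19093, Rational(-531, 1207))) = Mul(-5688, Rational(23044720, 1207)) = Rational(-131078367360, 1207)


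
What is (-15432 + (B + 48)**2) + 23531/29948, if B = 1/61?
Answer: -1462675512737/111436508 ≈ -13126.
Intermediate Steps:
B = 1/61 ≈ 0.016393
(-15432 + (B + 48)**2) + 23531/29948 = (-15432 + (1/61 + 48)**2) + 23531/29948 = (-15432 + (2929/61)**2) + 23531*(1/29948) = (-15432 + 8579041/3721) + 23531/29948 = -48843431/3721 + 23531/29948 = -1462675512737/111436508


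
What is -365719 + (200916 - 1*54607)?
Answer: -219410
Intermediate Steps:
-365719 + (200916 - 1*54607) = -365719 + (200916 - 54607) = -365719 + 146309 = -219410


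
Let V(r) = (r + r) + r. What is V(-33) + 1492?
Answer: 1393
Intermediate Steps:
V(r) = 3*r (V(r) = 2*r + r = 3*r)
V(-33) + 1492 = 3*(-33) + 1492 = -99 + 1492 = 1393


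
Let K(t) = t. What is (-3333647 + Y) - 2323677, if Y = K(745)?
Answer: -5656579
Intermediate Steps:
Y = 745
(-3333647 + Y) - 2323677 = (-3333647 + 745) - 2323677 = -3332902 - 2323677 = -5656579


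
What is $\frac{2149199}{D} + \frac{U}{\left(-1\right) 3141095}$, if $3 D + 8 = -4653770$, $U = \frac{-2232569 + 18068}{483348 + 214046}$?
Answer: $- \frac{3530992982499903483}{2548619191046548135} \approx -1.3855$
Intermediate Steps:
$U = - \frac{2214501}{697394} \approx -3.1754$
$D = - \frac{4653778}{3}$ ($D = - \frac{8}{3} + \frac{1}{3} \left(-4653770\right) = - \frac{8}{3} - \frac{4653770}{3} = - \frac{4653778}{3} \approx -1.5513 \cdot 10^{6}$)
$\frac{2149199}{D} + \frac{U}{\left(-1\right) 3141095} = \frac{2149199}{- \frac{4653778}{3}} - \frac{2214501}{697394 \left(\left(-1\right) 3141095\right)} = 2149199 \left(- \frac{3}{4653778}\right) - \frac{2214501}{697394 \left(-3141095\right)} = - \frac{6447597}{4653778} - - \frac{2214501}{2190580806430} = - \frac{6447597}{4653778} + \frac{2214501}{2190580806430} = - \frac{3530992982499903483}{2548619191046548135}$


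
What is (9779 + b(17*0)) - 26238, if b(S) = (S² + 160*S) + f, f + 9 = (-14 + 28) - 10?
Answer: -16464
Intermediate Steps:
f = -5 (f = -9 + ((-14 + 28) - 10) = -9 + (14 - 10) = -9 + 4 = -5)
b(S) = -5 + S² + 160*S (b(S) = (S² + 160*S) - 5 = -5 + S² + 160*S)
(9779 + b(17*0)) - 26238 = (9779 + (-5 + (17*0)² + 160*(17*0))) - 26238 = (9779 + (-5 + 0² + 160*0)) - 26238 = (9779 + (-5 + 0 + 0)) - 26238 = (9779 - 5) - 26238 = 9774 - 26238 = -16464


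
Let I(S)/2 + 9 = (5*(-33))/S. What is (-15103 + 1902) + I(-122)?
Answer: -806194/61 ≈ -13216.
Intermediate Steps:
I(S) = -18 - 330/S (I(S) = -18 + 2*((5*(-33))/S) = -18 + 2*(-165/S) = -18 - 330/S)
(-15103 + 1902) + I(-122) = (-15103 + 1902) + (-18 - 330/(-122)) = -13201 + (-18 - 330*(-1/122)) = -13201 + (-18 + 165/61) = -13201 - 933/61 = -806194/61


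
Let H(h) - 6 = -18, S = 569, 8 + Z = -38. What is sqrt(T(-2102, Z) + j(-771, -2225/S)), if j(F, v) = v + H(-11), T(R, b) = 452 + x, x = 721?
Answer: 4*sqrt(23413781)/569 ≈ 34.016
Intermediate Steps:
Z = -46 (Z = -8 - 38 = -46)
H(h) = -12 (H(h) = 6 - 18 = -12)
T(R, b) = 1173 (T(R, b) = 452 + 721 = 1173)
j(F, v) = -12 + v (j(F, v) = v - 12 = -12 + v)
sqrt(T(-2102, Z) + j(-771, -2225/S)) = sqrt(1173 + (-12 - 2225/569)) = sqrt(1173 - 9053/569) = sqrt(658384/569) = 4*sqrt(23413781)/569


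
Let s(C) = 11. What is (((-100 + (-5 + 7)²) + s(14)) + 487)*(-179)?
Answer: -71958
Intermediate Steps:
(((-100 + (-5 + 7)²) + s(14)) + 487)*(-179) = (((-100 + (-5 + 7)²) + 11) + 487)*(-179) = (((-100 + 2²) + 11) + 487)*(-179) = (((-100 + 4) + 11) + 487)*(-179) = ((-96 + 11) + 487)*(-179) = (-85 + 487)*(-179) = 402*(-179) = -71958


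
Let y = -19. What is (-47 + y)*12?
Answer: -792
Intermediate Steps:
(-47 + y)*12 = (-47 - 19)*12 = -66*12 = -792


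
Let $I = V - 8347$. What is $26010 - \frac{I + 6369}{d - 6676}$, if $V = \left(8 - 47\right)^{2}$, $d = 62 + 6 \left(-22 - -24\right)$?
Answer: $\frac{171717563}{6602} \approx 26010.0$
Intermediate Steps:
$d = 74$ ($d = 62 + 6 \left(-22 + 24\right) = 62 + 6 \cdot 2 = 62 + 12 = 74$)
$V = 1521$ ($V = \left(-39\right)^{2} = 1521$)
$I = -6826$ ($I = 1521 - 8347 = -6826$)
$26010 - \frac{I + 6369}{d - 6676} = 26010 - \frac{-6826 + 6369}{74 - 6676} = 26010 - - \frac{457}{-6602} = 26010 - \left(-457\right) \left(- \frac{1}{6602}\right) = 26010 - \frac{457}{6602} = \frac{171717563}{6602}$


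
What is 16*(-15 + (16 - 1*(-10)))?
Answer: 176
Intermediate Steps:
16*(-15 + (16 - 1*(-10))) = 16*(-15 + (16 + 10)) = 16*(-15 + 26) = 16*11 = 176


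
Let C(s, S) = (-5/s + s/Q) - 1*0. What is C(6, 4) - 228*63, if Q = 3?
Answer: -86177/6 ≈ -14363.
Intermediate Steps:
C(s, S) = -5/s + s/3 (C(s, S) = (-5/s + s/3) - 1*0 = (-5/s + s*(⅓)) + 0 = (-5/s + s/3) + 0 = -5/s + s/3)
C(6, 4) - 228*63 = (-5/6 + (⅓)*6) - 228*63 = (-5*⅙ + 2) - 14364 = (-⅚ + 2) - 14364 = 7/6 - 14364 = -86177/6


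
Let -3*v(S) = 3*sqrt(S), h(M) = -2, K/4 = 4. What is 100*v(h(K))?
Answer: -100*I*sqrt(2) ≈ -141.42*I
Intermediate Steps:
K = 16 (K = 4*4 = 16)
v(S) = -sqrt(S)
100*v(h(K)) = 100*(-sqrt(-2)) = 100*(-I*sqrt(2)) = -100*I*sqrt(2)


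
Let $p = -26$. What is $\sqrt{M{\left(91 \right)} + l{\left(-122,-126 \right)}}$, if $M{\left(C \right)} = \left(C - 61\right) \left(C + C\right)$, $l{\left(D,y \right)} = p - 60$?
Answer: $\sqrt{5374} \approx 73.308$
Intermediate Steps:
$l{\left(D,y \right)} = -86$ ($l{\left(D,y \right)} = -26 - 60 = -86$)
$M{\left(C \right)} = 2 C \left(-61 + C\right)$ ($M{\left(C \right)} = \left(-61 + C\right) 2 C = 2 C \left(-61 + C\right)$)
$\sqrt{M{\left(91 \right)} + l{\left(-122,-126 \right)}} = \sqrt{2 \cdot 91 \left(-61 + 91\right) - 86} = \sqrt{2 \cdot 91 \cdot 30 - 86} = \sqrt{5460 - 86} = \sqrt{5374}$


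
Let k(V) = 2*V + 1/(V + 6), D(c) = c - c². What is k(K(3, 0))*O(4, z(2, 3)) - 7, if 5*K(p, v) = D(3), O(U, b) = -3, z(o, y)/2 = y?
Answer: -17/40 ≈ -0.42500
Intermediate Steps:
z(o, y) = 2*y
K(p, v) = -6/5 (K(p, v) = (3*(1 - 1*3))/5 = (3*(1 - 3))/5 = (3*(-2))/5 = (⅕)*(-6) = -6/5)
k(V) = 1/(6 + V) + 2*V (k(V) = 2*V + 1/(6 + V) = 1/(6 + V) + 2*V)
k(K(3, 0))*O(4, z(2, 3)) - 7 = ((1 + 2*(-6/5)² + 12*(-6/5))/(6 - 6/5))*(-3) - 7 = ((1 + 2*(36/25) - 72/5)/(24/5))*(-3) - 7 = (5*(1 + 72/25 - 72/5)/24)*(-3) - 7 = ((5/24)*(-263/25))*(-3) - 7 = -263/120*(-3) - 7 = 263/40 - 7 = -17/40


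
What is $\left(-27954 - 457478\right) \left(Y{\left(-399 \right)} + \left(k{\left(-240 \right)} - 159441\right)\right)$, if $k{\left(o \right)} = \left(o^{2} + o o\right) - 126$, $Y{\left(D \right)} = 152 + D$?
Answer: $21657063248$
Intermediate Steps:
$k{\left(o \right)} = -126 + 2 o^{2}$ ($k{\left(o \right)} = \left(o^{2} + o^{2}\right) - 126 = 2 o^{2} - 126 = -126 + 2 o^{2}$)
$\left(-27954 - 457478\right) \left(Y{\left(-399 \right)} + \left(k{\left(-240 \right)} - 159441\right)\right) = \left(-27954 - 457478\right) \left(\left(152 - 399\right) - \left(159567 - 115200\right)\right) = - 485432 \left(-247 + \left(\left(-126 + 2 \cdot 57600\right) - 159441\right)\right) = - 485432 \left(-247 + \left(\left(-126 + 115200\right) - 159441\right)\right) = - 485432 \left(-247 + \left(115074 - 159441\right)\right) = - 485432 \left(-247 - 44367\right) = \left(-485432\right) \left(-44614\right) = 21657063248$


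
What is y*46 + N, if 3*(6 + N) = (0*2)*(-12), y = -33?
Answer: -1524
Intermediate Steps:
N = -6 (N = -6 + ((0*2)*(-12))/3 = -6 + (0*(-12))/3 = -6 + (1/3)*0 = -6 + 0 = -6)
y*46 + N = -33*46 - 6 = -1518 - 6 = -1524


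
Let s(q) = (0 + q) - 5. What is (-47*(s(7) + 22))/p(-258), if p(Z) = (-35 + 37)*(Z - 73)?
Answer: 564/331 ≈ 1.7039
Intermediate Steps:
s(q) = -5 + q (s(q) = q - 5 = -5 + q)
p(Z) = -146 + 2*Z (p(Z) = 2*(-73 + Z) = -146 + 2*Z)
(-47*(s(7) + 22))/p(-258) = (-47*((-5 + 7) + 22))/(-146 + 2*(-258)) = (-47*(2 + 22))/(-146 - 516) = -47*24/(-662) = -1128*(-1/662) = 564/331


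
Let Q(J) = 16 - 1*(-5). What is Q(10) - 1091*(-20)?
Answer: 21841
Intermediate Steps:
Q(J) = 21 (Q(J) = 16 + 5 = 21)
Q(10) - 1091*(-20) = 21 - 1091*(-20) = 21 + 21820 = 21841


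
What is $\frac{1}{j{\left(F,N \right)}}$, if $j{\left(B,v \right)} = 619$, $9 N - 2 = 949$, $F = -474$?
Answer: $\frac{1}{619} \approx 0.0016155$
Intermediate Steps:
$N = \frac{317}{3}$ ($N = \frac{2}{9} + \frac{1}{9} \cdot 949 = \frac{2}{9} + \frac{949}{9} = \frac{317}{3} \approx 105.67$)
$\frac{1}{j{\left(F,N \right)}} = \frac{1}{619}$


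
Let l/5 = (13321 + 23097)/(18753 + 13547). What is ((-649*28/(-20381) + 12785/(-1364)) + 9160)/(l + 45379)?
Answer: 410871053355245/2037610906504118 ≈ 0.20164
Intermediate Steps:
l = 18209/3230 (l = 5*((13321 + 23097)/(18753 + 13547)) = 5*(36418/32300) = 5*(36418*(1/32300)) = 5*(18209/16150) = 18209/3230 ≈ 5.6375)
((-649*28/(-20381) + 12785/(-1364)) + 9160)/(l + 45379) = ((-649*28/(-20381) + 12785/(-1364)) + 9160)/(18209/3230 + 45379) = ((-18172*(-1/20381) + 12785*(-1/1364)) + 9160)/(146592379/3230) = ((18172/20381 - 12785/1364) + 9160)*(3230/146592379) = (-235784477/27799684 + 9160)*(3230/146592379) = (254409320963/27799684)*(3230/146592379) = 410871053355245/2037610906504118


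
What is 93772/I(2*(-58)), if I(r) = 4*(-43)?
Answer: -23443/43 ≈ -545.19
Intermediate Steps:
I(r) = -172
93772/I(2*(-58)) = 93772/(-172) = 93772*(-1/172) = -23443/43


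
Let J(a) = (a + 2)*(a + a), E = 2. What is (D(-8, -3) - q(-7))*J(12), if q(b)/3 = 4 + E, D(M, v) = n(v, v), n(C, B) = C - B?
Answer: -6048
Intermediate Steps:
D(M, v) = 0 (D(M, v) = v - v = 0)
J(a) = 2*a*(2 + a) (J(a) = (2 + a)*(2*a) = 2*a*(2 + a))
q(b) = 18 (q(b) = 3*(4 + 2) = 3*6 = 18)
(D(-8, -3) - q(-7))*J(12) = (0 - 1*18)*(2*12*(2 + 12)) = (0 - 18)*(2*12*14) = -18*336 = -6048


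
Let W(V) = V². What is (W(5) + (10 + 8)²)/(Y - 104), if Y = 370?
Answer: 349/266 ≈ 1.3120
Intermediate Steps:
(W(5) + (10 + 8)²)/(Y - 104) = (5² + (10 + 8)²)/(370 - 104) = (25 + 18²)/266 = (25 + 324)*(1/266) = 349*(1/266) = 349/266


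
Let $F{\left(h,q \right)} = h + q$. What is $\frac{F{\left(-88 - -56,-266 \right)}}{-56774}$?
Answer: $\frac{149}{28387} \approx 0.0052489$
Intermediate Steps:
$\frac{F{\left(-88 - -56,-266 \right)}}{-56774} = \frac{\left(-88 - -56\right) - 266}{-56774} = \left(\left(-88 + 56\right) - 266\right) \left(- \frac{1}{56774}\right) = \left(-32 - 266\right) \left(- \frac{1}{56774}\right) = \left(-298\right) \left(- \frac{1}{56774}\right) = \frac{149}{28387}$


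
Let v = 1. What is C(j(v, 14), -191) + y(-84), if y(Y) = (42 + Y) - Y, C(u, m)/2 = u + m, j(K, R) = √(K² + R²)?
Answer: -340 + 2*√197 ≈ -311.93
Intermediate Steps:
C(u, m) = 2*m + 2*u (C(u, m) = 2*(u + m) = 2*(m + u) = 2*m + 2*u)
y(Y) = 42
C(j(v, 14), -191) + y(-84) = (2*(-191) + 2*√(1² + 14²)) + 42 = (-382 + 2*√(1 + 196)) + 42 = (-382 + 2*√197) + 42 = -340 + 2*√197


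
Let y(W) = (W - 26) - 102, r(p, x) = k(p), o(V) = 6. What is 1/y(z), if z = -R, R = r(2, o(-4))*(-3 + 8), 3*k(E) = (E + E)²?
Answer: -3/464 ≈ -0.0064655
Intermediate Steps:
k(E) = 4*E²/3 (k(E) = (E + E)²/3 = (2*E)²/3 = (4*E²)/3 = 4*E²/3)
r(p, x) = 4*p²/3
R = 80/3 (R = ((4/3)*2²)*(-3 + 8) = ((4/3)*4)*5 = (16/3)*5 = 80/3 ≈ 26.667)
z = -80/3 (z = -1*80/3 = -80/3 ≈ -26.667)
y(W) = -128 + W (y(W) = (-26 + W) - 102 = -128 + W)
1/y(z) = 1/(-128 - 80/3) = 1/(-464/3) = -3/464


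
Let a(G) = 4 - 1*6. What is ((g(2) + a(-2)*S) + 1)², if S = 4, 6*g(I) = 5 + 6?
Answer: 961/36 ≈ 26.694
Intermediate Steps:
g(I) = 11/6 (g(I) = (5 + 6)/6 = (⅙)*11 = 11/6)
a(G) = -2 (a(G) = 4 - 6 = -2)
((g(2) + a(-2)*S) + 1)² = ((11/6 - 2*4) + 1)² = ((11/6 - 8) + 1)² = (-37/6 + 1)² = (-31/6)² = 961/36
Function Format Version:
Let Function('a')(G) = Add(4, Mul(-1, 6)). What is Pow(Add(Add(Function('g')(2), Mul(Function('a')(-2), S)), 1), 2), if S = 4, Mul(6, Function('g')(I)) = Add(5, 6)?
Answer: Rational(961, 36) ≈ 26.694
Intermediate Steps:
Function('g')(I) = Rational(11, 6) (Function('g')(I) = Mul(Rational(1, 6), Add(5, 6)) = Mul(Rational(1, 6), 11) = Rational(11, 6))
Function('a')(G) = -2 (Function('a')(G) = Add(4, -6) = -2)
Pow(Add(Add(Function('g')(2), Mul(Function('a')(-2), S)), 1), 2) = Pow(Add(Add(Rational(11, 6), Mul(-2, 4)), 1), 2) = Pow(Add(Add(Rational(11, 6), -8), 1), 2) = Pow(Add(Rational(-37, 6), 1), 2) = Pow(Rational(-31, 6), 2) = Rational(961, 36)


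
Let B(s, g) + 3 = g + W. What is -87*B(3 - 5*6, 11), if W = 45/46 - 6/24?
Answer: -69861/92 ≈ -759.36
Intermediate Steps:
W = 67/92 (W = 45*(1/46) - 6*1/24 = 45/46 - ¼ = 67/92 ≈ 0.72826)
B(s, g) = -209/92 + g (B(s, g) = -3 + (g + 67/92) = -3 + (67/92 + g) = -209/92 + g)
-87*B(3 - 5*6, 11) = -87*(-209/92 + 11) = -87*803/92 = -69861/92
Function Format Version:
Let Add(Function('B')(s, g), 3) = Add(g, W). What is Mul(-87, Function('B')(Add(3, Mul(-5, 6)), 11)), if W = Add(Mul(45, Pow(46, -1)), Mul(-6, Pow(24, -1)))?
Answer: Rational(-69861, 92) ≈ -759.36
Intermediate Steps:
W = Rational(67, 92) (W = Add(Mul(45, Rational(1, 46)), Mul(-6, Rational(1, 24))) = Add(Rational(45, 46), Rational(-1, 4)) = Rational(67, 92) ≈ 0.72826)
Function('B')(s, g) = Add(Rational(-209, 92), g) (Function('B')(s, g) = Add(-3, Add(g, Rational(67, 92))) = Add(-3, Add(Rational(67, 92), g)) = Add(Rational(-209, 92), g))
Mul(-87, Function('B')(Add(3, Mul(-5, 6)), 11)) = Mul(-87, Add(Rational(-209, 92), 11)) = Mul(-87, Rational(803, 92)) = Rational(-69861, 92)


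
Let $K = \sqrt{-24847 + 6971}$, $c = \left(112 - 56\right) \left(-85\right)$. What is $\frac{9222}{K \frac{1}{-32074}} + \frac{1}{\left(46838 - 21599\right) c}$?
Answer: $- \frac{1}{120137640} + \frac{147893214 i \sqrt{4469}}{4469} \approx -8.3238 \cdot 10^{-9} + 2.2123 \cdot 10^{6} i$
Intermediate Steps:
$c = -4760$ ($c = 56 \left(-85\right) = -4760$)
$K = 2 i \sqrt{4469}$ ($K = \sqrt{-17876} = 2 i \sqrt{4469} \approx 133.7 i$)
$\frac{9222}{K \frac{1}{-32074}} + \frac{1}{\left(46838 - 21599\right) c} = \frac{9222}{2 i \sqrt{4469} \frac{1}{-32074}} + \frac{1}{\left(46838 - 21599\right) \left(-4760\right)} = \frac{9222}{2 i \sqrt{4469} \left(- \frac{1}{32074}\right)} + \frac{1}{25239} \left(- \frac{1}{4760}\right) = \frac{9222}{\left(- \frac{1}{16037}\right) i \sqrt{4469}} + \frac{1}{25239} \left(- \frac{1}{4760}\right) = 9222 \frac{16037 i \sqrt{4469}}{4469} - \frac{1}{120137640} = \frac{147893214 i \sqrt{4469}}{4469} - \frac{1}{120137640} = - \frac{1}{120137640} + \frac{147893214 i \sqrt{4469}}{4469}$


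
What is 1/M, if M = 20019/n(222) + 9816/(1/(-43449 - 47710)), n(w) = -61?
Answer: -61/54583841403 ≈ -1.1175e-9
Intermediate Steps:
M = -54583841403/61 (M = 20019/(-61) + 9816/(1/(-43449 - 47710)) = 20019*(-1/61) + 9816/(1/(-91159)) = -20019/61 + 9816/(-1/91159) = -20019/61 + 9816*(-91159) = -20019/61 - 894816744 = -54583841403/61 ≈ -8.9482e+8)
1/M = 1/(-54583841403/61) = -61/54583841403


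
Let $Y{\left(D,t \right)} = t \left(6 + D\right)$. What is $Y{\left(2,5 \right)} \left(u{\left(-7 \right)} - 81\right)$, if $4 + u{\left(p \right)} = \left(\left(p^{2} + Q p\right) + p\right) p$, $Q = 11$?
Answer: $6400$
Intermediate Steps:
$u{\left(p \right)} = -4 + p \left(p^{2} + 12 p\right)$ ($u{\left(p \right)} = -4 + \left(\left(p^{2} + 11 p\right) + p\right) p = -4 + \left(p^{2} + 12 p\right) p = -4 + p \left(p^{2} + 12 p\right)$)
$Y{\left(2,5 \right)} \left(u{\left(-7 \right)} - 81\right) = 5 \left(6 + 2\right) \left(\left(-4 + \left(-7\right)^{3} + 12 \left(-7\right)^{2}\right) - 81\right) = 5 \cdot 8 \left(\left(-4 - 343 + 12 \cdot 49\right) - 81\right) = 40 \left(\left(-4 - 343 + 588\right) - 81\right) = 40 \left(241 - 81\right) = 40 \cdot 160 = 6400$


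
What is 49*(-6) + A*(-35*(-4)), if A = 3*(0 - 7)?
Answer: -3234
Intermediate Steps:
A = -21 (A = 3*(-7) = -21)
49*(-6) + A*(-35*(-4)) = 49*(-6) - (-735)*(-4) = -294 - 21*140 = -294 - 2940 = -3234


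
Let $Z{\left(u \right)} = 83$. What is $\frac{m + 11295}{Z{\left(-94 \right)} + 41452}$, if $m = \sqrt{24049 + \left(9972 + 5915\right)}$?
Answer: $\frac{251}{923} + \frac{32 \sqrt{39}}{41535} \approx 0.27675$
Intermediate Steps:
$m = 32 \sqrt{39}$ ($m = \sqrt{24049 + 15887} = \sqrt{39936} = 32 \sqrt{39} \approx 199.84$)
$\frac{m + 11295}{Z{\left(-94 \right)} + 41452} = \frac{32 \sqrt{39} + 11295}{83 + 41452} = \frac{11295 + 32 \sqrt{39}}{41535} = \left(11295 + 32 \sqrt{39}\right) \frac{1}{41535} = \frac{251}{923} + \frac{32 \sqrt{39}}{41535}$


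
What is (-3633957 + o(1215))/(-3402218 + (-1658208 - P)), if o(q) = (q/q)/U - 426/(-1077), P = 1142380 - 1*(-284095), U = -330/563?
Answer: 430515041047/768503161470 ≈ 0.56020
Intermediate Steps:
U = -330/563 (U = -330*1/563 = -330/563 ≈ -0.58615)
P = 1426475 (P = 1142380 + 284095 = 1426475)
o(q) = -155257/118470 (o(q) = (q/q)/(-330/563) - 426/(-1077) = 1*(-563/330) - 426*(-1/1077) = -563/330 + 142/359 = -155257/118470)
(-3633957 + o(1215))/(-3402218 + (-1658208 - P)) = (-3633957 - 155257/118470)/(-3402218 + (-1658208 - 1*1426475)) = -430515041047/(118470*(-3402218 + (-1658208 - 1426475))) = -430515041047/(118470*(-3402218 - 3084683)) = -430515041047/118470/(-6486901) = -430515041047/118470*(-1/6486901) = 430515041047/768503161470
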